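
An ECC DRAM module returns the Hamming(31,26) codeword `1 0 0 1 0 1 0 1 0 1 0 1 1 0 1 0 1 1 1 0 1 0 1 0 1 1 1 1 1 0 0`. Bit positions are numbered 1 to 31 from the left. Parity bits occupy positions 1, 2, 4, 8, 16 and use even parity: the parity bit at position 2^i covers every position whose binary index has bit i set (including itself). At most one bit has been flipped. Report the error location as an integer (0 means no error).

s1: b1⊕b3⊕b5⊕b7⊕b9⊕b11⊕b13⊕b15⊕b17⊕b19⊕b21⊕b23⊕b25⊕b27⊕b29⊕b31 = 1⊕0⊕0⊕0⊕0⊕0⊕1⊕1⊕1⊕1⊕1⊕1⊕1⊕1⊕1⊕0 = 0
s2: b2⊕b3⊕b6⊕b7⊕b10⊕b11⊕b14⊕b15⊕b18⊕b19⊕b22⊕b23⊕b26⊕b27⊕b30⊕b31 = 0⊕0⊕1⊕0⊕1⊕0⊕0⊕1⊕1⊕1⊕0⊕1⊕1⊕1⊕0⊕0 = 0
s4: b4⊕b5⊕b6⊕b7⊕b12⊕b13⊕b14⊕b15⊕b20⊕b21⊕b22⊕b23⊕b28⊕b29⊕b30⊕b31 = 1⊕0⊕1⊕0⊕1⊕1⊕0⊕1⊕0⊕1⊕0⊕1⊕1⊕1⊕0⊕0 = 1
s8: b8⊕b9⊕b10⊕b11⊕b12⊕b13⊕b14⊕b15⊕b24⊕b25⊕b26⊕b27⊕b28⊕b29⊕b30⊕b31 = 1⊕0⊕1⊕0⊕1⊕1⊕0⊕1⊕0⊕1⊕1⊕1⊕1⊕1⊕0⊕0 = 0
s16: b16⊕b17⊕b18⊕b19⊕b20⊕b21⊕b22⊕b23⊕b24⊕b25⊕b26⊕b27⊕b28⊕b29⊕b30⊕b31 = 0⊕1⊕1⊕1⊕0⊕1⊕0⊕1⊕0⊕1⊕1⊕1⊕1⊕1⊕0⊕0 = 0
Syndrome (s16...s1) = 00100 → position 4.

4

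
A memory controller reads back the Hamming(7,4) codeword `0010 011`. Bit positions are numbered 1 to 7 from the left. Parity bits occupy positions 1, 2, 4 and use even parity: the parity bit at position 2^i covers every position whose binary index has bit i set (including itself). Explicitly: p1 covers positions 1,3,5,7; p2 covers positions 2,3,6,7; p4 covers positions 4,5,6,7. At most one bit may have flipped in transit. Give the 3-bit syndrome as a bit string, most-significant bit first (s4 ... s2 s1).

010

s1: b1⊕b3⊕b5⊕b7 = 0⊕1⊕0⊕1 = 0
s2: b2⊕b3⊕b6⊕b7 = 0⊕1⊕1⊕1 = 1
s4: b4⊕b5⊕b6⊕b7 = 0⊕0⊕1⊕1 = 0
Syndrome (s4...s1) = 010 → position 2.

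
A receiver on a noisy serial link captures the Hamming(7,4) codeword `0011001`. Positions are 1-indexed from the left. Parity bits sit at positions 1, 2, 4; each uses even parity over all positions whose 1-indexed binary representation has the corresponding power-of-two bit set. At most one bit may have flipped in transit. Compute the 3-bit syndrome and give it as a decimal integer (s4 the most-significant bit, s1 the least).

s1: b1⊕b3⊕b5⊕b7 = 0⊕1⊕0⊕1 = 0
s2: b2⊕b3⊕b6⊕b7 = 0⊕1⊕0⊕1 = 0
s4: b4⊕b5⊕b6⊕b7 = 1⊕0⊕0⊕1 = 0
Syndrome (s4...s1) = 000 → position 0 (no error).

0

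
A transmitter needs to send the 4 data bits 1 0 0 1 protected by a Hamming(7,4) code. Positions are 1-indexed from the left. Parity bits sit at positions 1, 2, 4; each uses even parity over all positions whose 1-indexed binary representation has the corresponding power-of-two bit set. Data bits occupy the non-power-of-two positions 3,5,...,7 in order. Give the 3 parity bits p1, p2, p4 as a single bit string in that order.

Place data bits at non-power-of-two positions: b3=1, b5=0, b6=0, b7=1.
p1 = XOR of data positions {3,5,7} = 1⊕0⊕1 = 0
p2 = XOR of data positions {3,6,7} = 1⊕0⊕1 = 0
p4 = XOR of data positions {5,6,7} = 0⊕0⊕1 = 1
Parity bits p1,p2,p4 = 001

001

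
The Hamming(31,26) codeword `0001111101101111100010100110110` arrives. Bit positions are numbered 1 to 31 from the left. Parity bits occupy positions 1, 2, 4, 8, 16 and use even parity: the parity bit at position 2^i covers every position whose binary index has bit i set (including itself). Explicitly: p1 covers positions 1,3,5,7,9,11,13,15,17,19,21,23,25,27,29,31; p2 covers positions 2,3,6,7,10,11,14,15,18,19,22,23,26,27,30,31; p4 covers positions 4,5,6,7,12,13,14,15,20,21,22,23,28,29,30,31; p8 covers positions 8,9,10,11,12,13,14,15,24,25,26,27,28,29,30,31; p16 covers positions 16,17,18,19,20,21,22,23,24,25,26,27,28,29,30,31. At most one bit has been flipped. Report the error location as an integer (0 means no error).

s1: b1⊕b3⊕b5⊕b7⊕b9⊕b11⊕b13⊕b15⊕b17⊕b19⊕b21⊕b23⊕b25⊕b27⊕b29⊕b31 = 0⊕0⊕1⊕1⊕0⊕1⊕1⊕1⊕1⊕0⊕1⊕1⊕0⊕1⊕1⊕0 = 0
s2: b2⊕b3⊕b6⊕b7⊕b10⊕b11⊕b14⊕b15⊕b18⊕b19⊕b22⊕b23⊕b26⊕b27⊕b30⊕b31 = 0⊕0⊕1⊕1⊕1⊕1⊕1⊕1⊕0⊕0⊕0⊕1⊕1⊕1⊕1⊕0 = 0
s4: b4⊕b5⊕b6⊕b7⊕b12⊕b13⊕b14⊕b15⊕b20⊕b21⊕b22⊕b23⊕b28⊕b29⊕b30⊕b31 = 1⊕1⊕1⊕1⊕0⊕1⊕1⊕1⊕0⊕1⊕0⊕1⊕0⊕1⊕1⊕0 = 1
s8: b8⊕b9⊕b10⊕b11⊕b12⊕b13⊕b14⊕b15⊕b24⊕b25⊕b26⊕b27⊕b28⊕b29⊕b30⊕b31 = 1⊕0⊕1⊕1⊕0⊕1⊕1⊕1⊕0⊕0⊕1⊕1⊕0⊕1⊕1⊕0 = 0
s16: b16⊕b17⊕b18⊕b19⊕b20⊕b21⊕b22⊕b23⊕b24⊕b25⊕b26⊕b27⊕b28⊕b29⊕b30⊕b31 = 1⊕1⊕0⊕0⊕0⊕1⊕0⊕1⊕0⊕0⊕1⊕1⊕0⊕1⊕1⊕0 = 0
Syndrome (s16...s1) = 00100 → position 4.

4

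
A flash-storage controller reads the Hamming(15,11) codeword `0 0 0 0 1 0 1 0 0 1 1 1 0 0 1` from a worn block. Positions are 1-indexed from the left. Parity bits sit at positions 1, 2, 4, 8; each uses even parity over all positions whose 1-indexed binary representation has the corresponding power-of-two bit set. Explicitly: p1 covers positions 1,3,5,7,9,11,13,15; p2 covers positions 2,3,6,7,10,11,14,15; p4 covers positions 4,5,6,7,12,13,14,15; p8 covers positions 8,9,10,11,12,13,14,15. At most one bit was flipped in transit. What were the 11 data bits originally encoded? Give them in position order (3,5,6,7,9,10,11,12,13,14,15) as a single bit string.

01010111001

s1: b1⊕b3⊕b5⊕b7⊕b9⊕b11⊕b13⊕b15 = 0⊕0⊕1⊕1⊕0⊕1⊕0⊕1 = 0
s2: b2⊕b3⊕b6⊕b7⊕b10⊕b11⊕b14⊕b15 = 0⊕0⊕0⊕1⊕1⊕1⊕0⊕1 = 0
s4: b4⊕b5⊕b6⊕b7⊕b12⊕b13⊕b14⊕b15 = 0⊕1⊕0⊕1⊕1⊕0⊕0⊕1 = 0
s8: b8⊕b9⊕b10⊕b11⊕b12⊕b13⊕b14⊕b15 = 0⊕0⊕1⊕1⊕1⊕0⊕0⊕1 = 0
Syndrome (s8...s1) = 0000 → position 0 (no error).
No correction needed.
Data bits at positions 3,5,6,7,9,10,11,12,13,14,15: 01010111001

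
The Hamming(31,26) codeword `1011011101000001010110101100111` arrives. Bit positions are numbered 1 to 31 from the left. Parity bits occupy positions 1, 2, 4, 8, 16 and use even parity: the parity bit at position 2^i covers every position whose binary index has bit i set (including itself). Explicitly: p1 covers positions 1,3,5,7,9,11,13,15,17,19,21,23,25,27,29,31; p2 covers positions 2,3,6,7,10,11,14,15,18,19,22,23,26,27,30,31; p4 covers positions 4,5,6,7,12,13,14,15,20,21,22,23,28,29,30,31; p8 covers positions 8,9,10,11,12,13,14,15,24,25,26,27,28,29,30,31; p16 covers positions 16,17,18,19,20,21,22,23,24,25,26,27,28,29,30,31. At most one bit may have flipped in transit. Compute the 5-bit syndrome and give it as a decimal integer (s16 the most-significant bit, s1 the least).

s1: b1⊕b3⊕b5⊕b7⊕b9⊕b11⊕b13⊕b15⊕b17⊕b19⊕b21⊕b23⊕b25⊕b27⊕b29⊕b31 = 1⊕1⊕0⊕1⊕0⊕0⊕0⊕0⊕0⊕0⊕1⊕1⊕1⊕0⊕1⊕1 = 0
s2: b2⊕b3⊕b6⊕b7⊕b10⊕b11⊕b14⊕b15⊕b18⊕b19⊕b22⊕b23⊕b26⊕b27⊕b30⊕b31 = 0⊕1⊕1⊕1⊕1⊕0⊕0⊕0⊕1⊕0⊕0⊕1⊕1⊕0⊕1⊕1 = 1
s4: b4⊕b5⊕b6⊕b7⊕b12⊕b13⊕b14⊕b15⊕b20⊕b21⊕b22⊕b23⊕b28⊕b29⊕b30⊕b31 = 1⊕0⊕1⊕1⊕0⊕0⊕0⊕0⊕1⊕1⊕0⊕1⊕0⊕1⊕1⊕1 = 1
s8: b8⊕b9⊕b10⊕b11⊕b12⊕b13⊕b14⊕b15⊕b24⊕b25⊕b26⊕b27⊕b28⊕b29⊕b30⊕b31 = 1⊕0⊕1⊕0⊕0⊕0⊕0⊕0⊕0⊕1⊕1⊕0⊕0⊕1⊕1⊕1 = 1
s16: b16⊕b17⊕b18⊕b19⊕b20⊕b21⊕b22⊕b23⊕b24⊕b25⊕b26⊕b27⊕b28⊕b29⊕b30⊕b31 = 1⊕0⊕1⊕0⊕1⊕1⊕0⊕1⊕0⊕1⊕1⊕0⊕0⊕1⊕1⊕1 = 0
Syndrome (s16...s1) = 01110 → position 14.

14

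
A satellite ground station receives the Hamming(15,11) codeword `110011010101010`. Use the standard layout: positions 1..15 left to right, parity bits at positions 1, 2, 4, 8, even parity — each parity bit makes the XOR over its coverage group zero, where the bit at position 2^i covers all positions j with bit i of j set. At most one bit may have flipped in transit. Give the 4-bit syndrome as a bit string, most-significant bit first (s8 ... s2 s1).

s1: b1⊕b3⊕b5⊕b7⊕b9⊕b11⊕b13⊕b15 = 1⊕0⊕1⊕0⊕0⊕0⊕0⊕0 = 0
s2: b2⊕b3⊕b6⊕b7⊕b10⊕b11⊕b14⊕b15 = 1⊕0⊕1⊕0⊕1⊕0⊕1⊕0 = 0
s4: b4⊕b5⊕b6⊕b7⊕b12⊕b13⊕b14⊕b15 = 0⊕1⊕1⊕0⊕1⊕0⊕1⊕0 = 0
s8: b8⊕b9⊕b10⊕b11⊕b12⊕b13⊕b14⊕b15 = 1⊕0⊕1⊕0⊕1⊕0⊕1⊕0 = 0
Syndrome (s8...s1) = 0000 → position 0 (no error).

0000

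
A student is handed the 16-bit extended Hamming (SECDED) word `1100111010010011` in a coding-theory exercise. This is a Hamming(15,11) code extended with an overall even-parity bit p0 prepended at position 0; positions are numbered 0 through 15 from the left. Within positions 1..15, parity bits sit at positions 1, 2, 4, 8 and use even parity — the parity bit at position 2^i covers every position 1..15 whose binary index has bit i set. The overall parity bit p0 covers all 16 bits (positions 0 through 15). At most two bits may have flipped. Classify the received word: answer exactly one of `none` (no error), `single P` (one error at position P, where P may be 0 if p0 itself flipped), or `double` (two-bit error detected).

s1: b1⊕b3⊕b5⊕b7⊕b9⊕b11⊕b13⊕b15 = 1⊕0⊕1⊕0⊕0⊕1⊕0⊕1 = 0
s2: b2⊕b3⊕b6⊕b7⊕b10⊕b11⊕b14⊕b15 = 0⊕0⊕1⊕0⊕0⊕1⊕1⊕1 = 0
s4: b4⊕b5⊕b6⊕b7⊕b12⊕b13⊕b14⊕b15 = 1⊕1⊕1⊕0⊕0⊕0⊕1⊕1 = 1
s8: b8⊕b9⊕b10⊕b11⊕b12⊕b13⊕b14⊕b15 = 1⊕0⊕0⊕1⊕0⊕0⊕1⊕1 = 0
Syndrome (s8...s1) = 0100 → position 4.
Overall parity (XOR of all 16 bits, including p0): 1⊕1⊕0⊕0⊕1⊕1⊕1⊕0⊕1⊕0⊕0⊕1⊕0⊕0⊕1⊕1 = 1
Overall=1, syndrome position=4 → single-bit error at position 4.

single 4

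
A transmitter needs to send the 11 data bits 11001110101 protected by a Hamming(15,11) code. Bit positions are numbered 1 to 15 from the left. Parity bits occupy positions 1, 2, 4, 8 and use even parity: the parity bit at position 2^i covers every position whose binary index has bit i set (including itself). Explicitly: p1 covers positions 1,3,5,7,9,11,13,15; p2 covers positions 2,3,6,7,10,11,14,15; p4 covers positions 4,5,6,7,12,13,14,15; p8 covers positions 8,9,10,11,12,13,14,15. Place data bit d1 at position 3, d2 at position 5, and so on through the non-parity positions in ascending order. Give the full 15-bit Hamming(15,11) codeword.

Place data bits at non-power-of-two positions: b3=1, b5=1, b6=0, b7=0, b9=1, b10=1, b11=1, b12=0, b13=1, b14=0, b15=1.
p1 = XOR of data positions {3,5,7,9,11,13,15} = 1⊕1⊕0⊕1⊕1⊕1⊕1 = 0
p2 = XOR of data positions {3,6,7,10,11,14,15} = 1⊕0⊕0⊕1⊕1⊕0⊕1 = 0
p4 = XOR of data positions {5,6,7,12,13,14,15} = 1⊕0⊕0⊕0⊕1⊕0⊕1 = 1
p8 = XOR of data positions {9,10,11,12,13,14,15} = 1⊕1⊕1⊕0⊕1⊕0⊕1 = 1
Codeword b1..b15 = 001110011110101

001110011110101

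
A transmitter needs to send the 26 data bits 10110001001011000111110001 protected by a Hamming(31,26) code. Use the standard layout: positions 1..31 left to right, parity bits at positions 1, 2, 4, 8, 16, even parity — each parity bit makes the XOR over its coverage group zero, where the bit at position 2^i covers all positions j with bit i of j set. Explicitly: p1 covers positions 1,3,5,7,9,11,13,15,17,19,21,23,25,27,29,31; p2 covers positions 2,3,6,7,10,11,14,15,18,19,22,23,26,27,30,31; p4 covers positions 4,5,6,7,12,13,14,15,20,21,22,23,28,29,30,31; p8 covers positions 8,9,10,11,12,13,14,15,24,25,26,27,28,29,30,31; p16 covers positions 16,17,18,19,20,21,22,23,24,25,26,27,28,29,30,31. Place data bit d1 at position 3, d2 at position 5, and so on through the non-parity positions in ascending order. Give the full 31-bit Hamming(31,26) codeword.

0010011100010010011000111110001

Place data bits at non-power-of-two positions: b3=1, b5=0, b6=1, b7=1, b9=0, b10=0, b11=0, b12=1, b13=0, b14=0, b15=1, b17=0, b18=1, b19=1, b20=0, b21=0, b22=0, b23=1, b24=1, b25=1, b26=1, b27=1, b28=0, b29=0, b30=0, b31=1.
p1 = XOR of data positions {3,5,7,9,11,13,15,17,19,21,23,25,27,29,31} = 1⊕0⊕1⊕0⊕0⊕0⊕1⊕0⊕1⊕0⊕1⊕1⊕1⊕0⊕1 = 0
p2 = XOR of data positions {3,6,7,10,11,14,15,18,19,22,23,26,27,30,31} = 1⊕1⊕1⊕0⊕0⊕0⊕1⊕1⊕1⊕0⊕1⊕1⊕1⊕0⊕1 = 0
p4 = XOR of data positions {5,6,7,12,13,14,15,20,21,22,23,28,29,30,31} = 0⊕1⊕1⊕1⊕0⊕0⊕1⊕0⊕0⊕0⊕1⊕0⊕0⊕0⊕1 = 0
p8 = XOR of data positions {9,10,11,12,13,14,15,24,25,26,27,28,29,30,31} = 0⊕0⊕0⊕1⊕0⊕0⊕1⊕1⊕1⊕1⊕1⊕0⊕0⊕0⊕1 = 1
p16 = XOR of data positions {17,18,19,20,21,22,23,24,25,26,27,28,29,30,31} = 0⊕1⊕1⊕0⊕0⊕0⊕1⊕1⊕1⊕1⊕1⊕0⊕0⊕0⊕1 = 0
Codeword b1..b31 = 0010011100010010011000111110001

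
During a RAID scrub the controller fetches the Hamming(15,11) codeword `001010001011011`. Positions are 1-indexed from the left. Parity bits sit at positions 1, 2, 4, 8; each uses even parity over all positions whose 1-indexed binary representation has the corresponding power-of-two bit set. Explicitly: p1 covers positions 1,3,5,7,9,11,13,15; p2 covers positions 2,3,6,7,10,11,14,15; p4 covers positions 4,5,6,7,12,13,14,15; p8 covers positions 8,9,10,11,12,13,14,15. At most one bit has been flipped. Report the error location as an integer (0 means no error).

9

s1: b1⊕b3⊕b5⊕b7⊕b9⊕b11⊕b13⊕b15 = 0⊕1⊕1⊕0⊕1⊕1⊕0⊕1 = 1
s2: b2⊕b3⊕b6⊕b7⊕b10⊕b11⊕b14⊕b15 = 0⊕1⊕0⊕0⊕0⊕1⊕1⊕1 = 0
s4: b4⊕b5⊕b6⊕b7⊕b12⊕b13⊕b14⊕b15 = 0⊕1⊕0⊕0⊕1⊕0⊕1⊕1 = 0
s8: b8⊕b9⊕b10⊕b11⊕b12⊕b13⊕b14⊕b15 = 0⊕1⊕0⊕1⊕1⊕0⊕1⊕1 = 1
Syndrome (s8...s1) = 1001 → position 9.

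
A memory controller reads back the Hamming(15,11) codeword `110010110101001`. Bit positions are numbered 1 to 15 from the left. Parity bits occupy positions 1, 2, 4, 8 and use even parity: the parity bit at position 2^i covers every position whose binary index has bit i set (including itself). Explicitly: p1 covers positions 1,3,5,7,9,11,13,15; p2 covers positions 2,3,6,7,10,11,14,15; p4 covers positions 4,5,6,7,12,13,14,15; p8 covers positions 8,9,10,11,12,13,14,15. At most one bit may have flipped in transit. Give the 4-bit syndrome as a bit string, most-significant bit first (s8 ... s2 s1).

s1: b1⊕b3⊕b5⊕b7⊕b9⊕b11⊕b13⊕b15 = 1⊕0⊕1⊕1⊕0⊕0⊕0⊕1 = 0
s2: b2⊕b3⊕b6⊕b7⊕b10⊕b11⊕b14⊕b15 = 1⊕0⊕0⊕1⊕1⊕0⊕0⊕1 = 0
s4: b4⊕b5⊕b6⊕b7⊕b12⊕b13⊕b14⊕b15 = 0⊕1⊕0⊕1⊕1⊕0⊕0⊕1 = 0
s8: b8⊕b9⊕b10⊕b11⊕b12⊕b13⊕b14⊕b15 = 1⊕0⊕1⊕0⊕1⊕0⊕0⊕1 = 0
Syndrome (s8...s1) = 0000 → position 0 (no error).

0000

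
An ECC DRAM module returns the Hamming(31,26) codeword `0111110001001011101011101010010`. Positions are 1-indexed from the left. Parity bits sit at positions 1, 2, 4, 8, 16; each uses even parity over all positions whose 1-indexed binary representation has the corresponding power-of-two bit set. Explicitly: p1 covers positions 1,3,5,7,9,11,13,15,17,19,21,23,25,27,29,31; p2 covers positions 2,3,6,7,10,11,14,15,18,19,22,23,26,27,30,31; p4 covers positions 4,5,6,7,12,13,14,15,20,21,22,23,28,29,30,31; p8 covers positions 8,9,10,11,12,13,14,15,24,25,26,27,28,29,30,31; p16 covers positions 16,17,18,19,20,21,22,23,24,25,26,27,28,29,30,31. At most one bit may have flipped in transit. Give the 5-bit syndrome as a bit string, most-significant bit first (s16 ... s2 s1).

s1: b1⊕b3⊕b5⊕b7⊕b9⊕b11⊕b13⊕b15⊕b17⊕b19⊕b21⊕b23⊕b25⊕b27⊕b29⊕b31 = 0⊕1⊕1⊕0⊕0⊕0⊕1⊕1⊕1⊕1⊕1⊕1⊕1⊕1⊕0⊕0 = 0
s2: b2⊕b3⊕b6⊕b7⊕b10⊕b11⊕b14⊕b15⊕b18⊕b19⊕b22⊕b23⊕b26⊕b27⊕b30⊕b31 = 1⊕1⊕1⊕0⊕1⊕0⊕0⊕1⊕0⊕1⊕1⊕1⊕0⊕1⊕1⊕0 = 0
s4: b4⊕b5⊕b6⊕b7⊕b12⊕b13⊕b14⊕b15⊕b20⊕b21⊕b22⊕b23⊕b28⊕b29⊕b30⊕b31 = 1⊕1⊕1⊕0⊕0⊕1⊕0⊕1⊕0⊕1⊕1⊕1⊕0⊕0⊕1⊕0 = 1
s8: b8⊕b9⊕b10⊕b11⊕b12⊕b13⊕b14⊕b15⊕b24⊕b25⊕b26⊕b27⊕b28⊕b29⊕b30⊕b31 = 0⊕0⊕1⊕0⊕0⊕1⊕0⊕1⊕0⊕1⊕0⊕1⊕0⊕0⊕1⊕0 = 0
s16: b16⊕b17⊕b18⊕b19⊕b20⊕b21⊕b22⊕b23⊕b24⊕b25⊕b26⊕b27⊕b28⊕b29⊕b30⊕b31 = 1⊕1⊕0⊕1⊕0⊕1⊕1⊕1⊕0⊕1⊕0⊕1⊕0⊕0⊕1⊕0 = 1
Syndrome (s16...s1) = 10100 → position 20.

10100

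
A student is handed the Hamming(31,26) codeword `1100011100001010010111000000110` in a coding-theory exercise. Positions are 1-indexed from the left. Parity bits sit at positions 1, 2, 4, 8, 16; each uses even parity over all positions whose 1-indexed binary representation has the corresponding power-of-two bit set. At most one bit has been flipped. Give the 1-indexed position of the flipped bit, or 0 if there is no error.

s1: b1⊕b3⊕b5⊕b7⊕b9⊕b11⊕b13⊕b15⊕b17⊕b19⊕b21⊕b23⊕b25⊕b27⊕b29⊕b31 = 1⊕0⊕0⊕1⊕0⊕0⊕1⊕1⊕0⊕0⊕1⊕0⊕0⊕0⊕1⊕0 = 0
s2: b2⊕b3⊕b6⊕b7⊕b10⊕b11⊕b14⊕b15⊕b18⊕b19⊕b22⊕b23⊕b26⊕b27⊕b30⊕b31 = 1⊕0⊕1⊕1⊕0⊕0⊕0⊕1⊕1⊕0⊕1⊕0⊕0⊕0⊕1⊕0 = 1
s4: b4⊕b5⊕b6⊕b7⊕b12⊕b13⊕b14⊕b15⊕b20⊕b21⊕b22⊕b23⊕b28⊕b29⊕b30⊕b31 = 0⊕0⊕1⊕1⊕0⊕1⊕0⊕1⊕1⊕1⊕1⊕0⊕0⊕1⊕1⊕0 = 1
s8: b8⊕b9⊕b10⊕b11⊕b12⊕b13⊕b14⊕b15⊕b24⊕b25⊕b26⊕b27⊕b28⊕b29⊕b30⊕b31 = 1⊕0⊕0⊕0⊕0⊕1⊕0⊕1⊕0⊕0⊕0⊕0⊕0⊕1⊕1⊕0 = 1
s16: b16⊕b17⊕b18⊕b19⊕b20⊕b21⊕b22⊕b23⊕b24⊕b25⊕b26⊕b27⊕b28⊕b29⊕b30⊕b31 = 0⊕0⊕1⊕0⊕1⊕1⊕1⊕0⊕0⊕0⊕0⊕0⊕0⊕1⊕1⊕0 = 0
Syndrome (s16...s1) = 01110 → position 14.

14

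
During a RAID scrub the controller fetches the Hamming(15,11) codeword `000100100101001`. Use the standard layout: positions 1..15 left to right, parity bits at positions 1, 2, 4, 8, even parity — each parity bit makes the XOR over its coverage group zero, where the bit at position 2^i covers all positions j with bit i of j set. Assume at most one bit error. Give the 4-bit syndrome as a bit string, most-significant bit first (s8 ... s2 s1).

1010

s1: b1⊕b3⊕b5⊕b7⊕b9⊕b11⊕b13⊕b15 = 0⊕0⊕0⊕1⊕0⊕0⊕0⊕1 = 0
s2: b2⊕b3⊕b6⊕b7⊕b10⊕b11⊕b14⊕b15 = 0⊕0⊕0⊕1⊕1⊕0⊕0⊕1 = 1
s4: b4⊕b5⊕b6⊕b7⊕b12⊕b13⊕b14⊕b15 = 1⊕0⊕0⊕1⊕1⊕0⊕0⊕1 = 0
s8: b8⊕b9⊕b10⊕b11⊕b12⊕b13⊕b14⊕b15 = 0⊕0⊕1⊕0⊕1⊕0⊕0⊕1 = 1
Syndrome (s8...s1) = 1010 → position 10.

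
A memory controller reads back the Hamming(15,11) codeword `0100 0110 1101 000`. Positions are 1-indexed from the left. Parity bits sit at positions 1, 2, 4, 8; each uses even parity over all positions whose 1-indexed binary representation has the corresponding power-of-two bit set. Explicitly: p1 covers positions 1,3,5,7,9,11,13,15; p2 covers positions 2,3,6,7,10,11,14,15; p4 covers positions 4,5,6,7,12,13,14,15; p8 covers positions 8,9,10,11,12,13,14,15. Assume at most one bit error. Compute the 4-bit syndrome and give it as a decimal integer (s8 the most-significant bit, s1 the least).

12

s1: b1⊕b3⊕b5⊕b7⊕b9⊕b11⊕b13⊕b15 = 0⊕0⊕0⊕1⊕1⊕0⊕0⊕0 = 0
s2: b2⊕b3⊕b6⊕b7⊕b10⊕b11⊕b14⊕b15 = 1⊕0⊕1⊕1⊕1⊕0⊕0⊕0 = 0
s4: b4⊕b5⊕b6⊕b7⊕b12⊕b13⊕b14⊕b15 = 0⊕0⊕1⊕1⊕1⊕0⊕0⊕0 = 1
s8: b8⊕b9⊕b10⊕b11⊕b12⊕b13⊕b14⊕b15 = 0⊕1⊕1⊕0⊕1⊕0⊕0⊕0 = 1
Syndrome (s8...s1) = 1100 → position 12.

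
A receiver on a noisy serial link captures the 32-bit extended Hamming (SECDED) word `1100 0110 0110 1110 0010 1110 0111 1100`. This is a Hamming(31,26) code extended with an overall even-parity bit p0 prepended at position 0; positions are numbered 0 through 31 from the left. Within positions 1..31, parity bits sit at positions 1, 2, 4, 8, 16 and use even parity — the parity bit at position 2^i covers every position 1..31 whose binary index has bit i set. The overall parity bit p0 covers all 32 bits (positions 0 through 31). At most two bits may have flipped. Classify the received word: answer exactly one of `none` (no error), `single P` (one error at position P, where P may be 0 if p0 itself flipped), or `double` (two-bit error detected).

double

s1: b1⊕b3⊕b5⊕b7⊕b9⊕b11⊕b13⊕b15⊕b17⊕b19⊕b21⊕b23⊕b25⊕b27⊕b29⊕b31 = 1⊕0⊕1⊕0⊕1⊕0⊕1⊕0⊕0⊕0⊕1⊕0⊕1⊕1⊕1⊕0 = 0
s2: b2⊕b3⊕b6⊕b7⊕b10⊕b11⊕b14⊕b15⊕b18⊕b19⊕b22⊕b23⊕b26⊕b27⊕b30⊕b31 = 0⊕0⊕1⊕0⊕1⊕0⊕1⊕0⊕1⊕0⊕1⊕0⊕1⊕1⊕0⊕0 = 1
s4: b4⊕b5⊕b6⊕b7⊕b12⊕b13⊕b14⊕b15⊕b20⊕b21⊕b22⊕b23⊕b28⊕b29⊕b30⊕b31 = 0⊕1⊕1⊕0⊕1⊕1⊕1⊕0⊕1⊕1⊕1⊕0⊕1⊕1⊕0⊕0 = 0
s8: b8⊕b9⊕b10⊕b11⊕b12⊕b13⊕b14⊕b15⊕b24⊕b25⊕b26⊕b27⊕b28⊕b29⊕b30⊕b31 = 0⊕1⊕1⊕0⊕1⊕1⊕1⊕0⊕0⊕1⊕1⊕1⊕1⊕1⊕0⊕0 = 0
s16: b16⊕b17⊕b18⊕b19⊕b20⊕b21⊕b22⊕b23⊕b24⊕b25⊕b26⊕b27⊕b28⊕b29⊕b30⊕b31 = 0⊕0⊕1⊕0⊕1⊕1⊕1⊕0⊕0⊕1⊕1⊕1⊕1⊕1⊕0⊕0 = 1
Syndrome (s16...s1) = 10010 → position 18.
Overall parity (XOR of all 32 bits, including p0): 1⊕1⊕0⊕0⊕0⊕1⊕1⊕0⊕0⊕1⊕1⊕0⊕1⊕1⊕1⊕0⊕0⊕0⊕1⊕0⊕1⊕1⊕1⊕0⊕0⊕1⊕1⊕1⊕1⊕1⊕0⊕0 = 0
Overall=0, syndrome position=18 → double-bit error detected (uncorrectable).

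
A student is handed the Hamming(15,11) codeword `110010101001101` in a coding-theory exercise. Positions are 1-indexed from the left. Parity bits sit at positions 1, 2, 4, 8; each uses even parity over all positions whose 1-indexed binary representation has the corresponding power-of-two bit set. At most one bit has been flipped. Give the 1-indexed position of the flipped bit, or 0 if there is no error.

6

s1: b1⊕b3⊕b5⊕b7⊕b9⊕b11⊕b13⊕b15 = 1⊕0⊕1⊕1⊕1⊕0⊕1⊕1 = 0
s2: b2⊕b3⊕b6⊕b7⊕b10⊕b11⊕b14⊕b15 = 1⊕0⊕0⊕1⊕0⊕0⊕0⊕1 = 1
s4: b4⊕b5⊕b6⊕b7⊕b12⊕b13⊕b14⊕b15 = 0⊕1⊕0⊕1⊕1⊕1⊕0⊕1 = 1
s8: b8⊕b9⊕b10⊕b11⊕b12⊕b13⊕b14⊕b15 = 0⊕1⊕0⊕0⊕1⊕1⊕0⊕1 = 0
Syndrome (s8...s1) = 0110 → position 6.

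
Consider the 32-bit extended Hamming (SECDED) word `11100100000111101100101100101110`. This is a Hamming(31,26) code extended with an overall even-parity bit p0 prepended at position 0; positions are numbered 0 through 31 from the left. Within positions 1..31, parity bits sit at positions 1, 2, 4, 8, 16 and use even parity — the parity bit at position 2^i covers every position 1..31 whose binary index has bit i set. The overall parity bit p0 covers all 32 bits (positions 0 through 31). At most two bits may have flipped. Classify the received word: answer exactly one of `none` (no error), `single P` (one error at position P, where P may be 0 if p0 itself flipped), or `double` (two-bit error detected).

s1: b1⊕b3⊕b5⊕b7⊕b9⊕b11⊕b13⊕b15⊕b17⊕b19⊕b21⊕b23⊕b25⊕b27⊕b29⊕b31 = 1⊕0⊕1⊕0⊕0⊕1⊕1⊕0⊕1⊕0⊕0⊕1⊕0⊕0⊕1⊕0 = 1
s2: b2⊕b3⊕b6⊕b7⊕b10⊕b11⊕b14⊕b15⊕b18⊕b19⊕b22⊕b23⊕b26⊕b27⊕b30⊕b31 = 1⊕0⊕0⊕0⊕0⊕1⊕1⊕0⊕0⊕0⊕1⊕1⊕1⊕0⊕1⊕0 = 1
s4: b4⊕b5⊕b6⊕b7⊕b12⊕b13⊕b14⊕b15⊕b20⊕b21⊕b22⊕b23⊕b28⊕b29⊕b30⊕b31 = 0⊕1⊕0⊕0⊕1⊕1⊕1⊕0⊕1⊕0⊕1⊕1⊕1⊕1⊕1⊕0 = 0
s8: b8⊕b9⊕b10⊕b11⊕b12⊕b13⊕b14⊕b15⊕b24⊕b25⊕b26⊕b27⊕b28⊕b29⊕b30⊕b31 = 0⊕0⊕0⊕1⊕1⊕1⊕1⊕0⊕0⊕0⊕1⊕0⊕1⊕1⊕1⊕0 = 0
s16: b16⊕b17⊕b18⊕b19⊕b20⊕b21⊕b22⊕b23⊕b24⊕b25⊕b26⊕b27⊕b28⊕b29⊕b30⊕b31 = 1⊕1⊕0⊕0⊕1⊕0⊕1⊕1⊕0⊕0⊕1⊕0⊕1⊕1⊕1⊕0 = 1
Syndrome (s16...s1) = 10011 → position 19.
Overall parity (XOR of all 32 bits, including p0): 1⊕1⊕1⊕0⊕0⊕1⊕0⊕0⊕0⊕0⊕0⊕1⊕1⊕1⊕1⊕0⊕1⊕1⊕0⊕0⊕1⊕0⊕1⊕1⊕0⊕0⊕1⊕0⊕1⊕1⊕1⊕0 = 1
Overall=1, syndrome position=19 → single-bit error at position 19.

single 19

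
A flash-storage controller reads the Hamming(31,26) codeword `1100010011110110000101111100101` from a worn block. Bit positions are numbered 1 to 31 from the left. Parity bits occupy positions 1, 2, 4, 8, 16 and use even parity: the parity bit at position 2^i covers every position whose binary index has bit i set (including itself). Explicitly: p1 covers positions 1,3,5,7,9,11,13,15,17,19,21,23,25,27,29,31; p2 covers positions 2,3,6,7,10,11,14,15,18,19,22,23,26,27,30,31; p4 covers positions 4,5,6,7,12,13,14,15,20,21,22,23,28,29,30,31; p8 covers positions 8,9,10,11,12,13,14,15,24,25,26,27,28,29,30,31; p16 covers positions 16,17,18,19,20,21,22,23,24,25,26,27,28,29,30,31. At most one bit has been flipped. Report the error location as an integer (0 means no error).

12

s1: b1⊕b3⊕b5⊕b7⊕b9⊕b11⊕b13⊕b15⊕b17⊕b19⊕b21⊕b23⊕b25⊕b27⊕b29⊕b31 = 1⊕0⊕0⊕0⊕1⊕1⊕0⊕1⊕0⊕0⊕0⊕1⊕1⊕0⊕1⊕1 = 0
s2: b2⊕b3⊕b6⊕b7⊕b10⊕b11⊕b14⊕b15⊕b18⊕b19⊕b22⊕b23⊕b26⊕b27⊕b30⊕b31 = 1⊕0⊕1⊕0⊕1⊕1⊕1⊕1⊕0⊕0⊕1⊕1⊕1⊕0⊕0⊕1 = 0
s4: b4⊕b5⊕b6⊕b7⊕b12⊕b13⊕b14⊕b15⊕b20⊕b21⊕b22⊕b23⊕b28⊕b29⊕b30⊕b31 = 0⊕0⊕1⊕0⊕1⊕0⊕1⊕1⊕1⊕0⊕1⊕1⊕0⊕1⊕0⊕1 = 1
s8: b8⊕b9⊕b10⊕b11⊕b12⊕b13⊕b14⊕b15⊕b24⊕b25⊕b26⊕b27⊕b28⊕b29⊕b30⊕b31 = 0⊕1⊕1⊕1⊕1⊕0⊕1⊕1⊕1⊕1⊕1⊕0⊕0⊕1⊕0⊕1 = 1
s16: b16⊕b17⊕b18⊕b19⊕b20⊕b21⊕b22⊕b23⊕b24⊕b25⊕b26⊕b27⊕b28⊕b29⊕b30⊕b31 = 0⊕0⊕0⊕0⊕1⊕0⊕1⊕1⊕1⊕1⊕1⊕0⊕0⊕1⊕0⊕1 = 0
Syndrome (s16...s1) = 01100 → position 12.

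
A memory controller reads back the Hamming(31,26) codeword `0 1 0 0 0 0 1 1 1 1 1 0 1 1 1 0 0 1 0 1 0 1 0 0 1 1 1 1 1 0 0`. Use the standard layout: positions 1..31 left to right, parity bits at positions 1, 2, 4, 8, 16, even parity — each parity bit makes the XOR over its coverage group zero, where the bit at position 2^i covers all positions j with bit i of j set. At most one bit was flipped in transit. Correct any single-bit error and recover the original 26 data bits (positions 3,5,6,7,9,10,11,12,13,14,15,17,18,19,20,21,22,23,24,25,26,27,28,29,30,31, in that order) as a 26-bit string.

00011110111010101001111100

s1: b1⊕b3⊕b5⊕b7⊕b9⊕b11⊕b13⊕b15⊕b17⊕b19⊕b21⊕b23⊕b25⊕b27⊕b29⊕b31 = 0⊕0⊕0⊕1⊕1⊕1⊕1⊕1⊕0⊕0⊕0⊕0⊕1⊕1⊕1⊕0 = 0
s2: b2⊕b3⊕b6⊕b7⊕b10⊕b11⊕b14⊕b15⊕b18⊕b19⊕b22⊕b23⊕b26⊕b27⊕b30⊕b31 = 1⊕0⊕0⊕1⊕1⊕1⊕1⊕1⊕1⊕0⊕1⊕0⊕1⊕1⊕0⊕0 = 0
s4: b4⊕b5⊕b6⊕b7⊕b12⊕b13⊕b14⊕b15⊕b20⊕b21⊕b22⊕b23⊕b28⊕b29⊕b30⊕b31 = 0⊕0⊕0⊕1⊕0⊕1⊕1⊕1⊕1⊕0⊕1⊕0⊕1⊕1⊕0⊕0 = 0
s8: b8⊕b9⊕b10⊕b11⊕b12⊕b13⊕b14⊕b15⊕b24⊕b25⊕b26⊕b27⊕b28⊕b29⊕b30⊕b31 = 1⊕1⊕1⊕1⊕0⊕1⊕1⊕1⊕0⊕1⊕1⊕1⊕1⊕1⊕0⊕0 = 0
s16: b16⊕b17⊕b18⊕b19⊕b20⊕b21⊕b22⊕b23⊕b24⊕b25⊕b26⊕b27⊕b28⊕b29⊕b30⊕b31 = 0⊕0⊕1⊕0⊕1⊕0⊕1⊕0⊕0⊕1⊕1⊕1⊕1⊕1⊕0⊕0 = 0
Syndrome (s16...s1) = 00000 → position 0 (no error).
No correction needed.
Data bits at positions 3,5,6,7,9,10,11,12,13,14,15,17,18,19,20,21,22,23,24,25,26,27,28,29,30,31: 00011110111010101001111100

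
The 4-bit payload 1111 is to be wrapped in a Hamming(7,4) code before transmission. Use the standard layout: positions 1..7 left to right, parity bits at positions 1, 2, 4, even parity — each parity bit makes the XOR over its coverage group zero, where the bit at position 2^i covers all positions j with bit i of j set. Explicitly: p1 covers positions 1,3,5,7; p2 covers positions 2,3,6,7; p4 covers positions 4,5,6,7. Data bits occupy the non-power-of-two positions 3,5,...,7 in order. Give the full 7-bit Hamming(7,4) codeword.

Place data bits at non-power-of-two positions: b3=1, b5=1, b6=1, b7=1.
p1 = XOR of data positions {3,5,7} = 1⊕1⊕1 = 1
p2 = XOR of data positions {3,6,7} = 1⊕1⊕1 = 1
p4 = XOR of data positions {5,6,7} = 1⊕1⊕1 = 1
Codeword b1..b7 = 1111111

1111111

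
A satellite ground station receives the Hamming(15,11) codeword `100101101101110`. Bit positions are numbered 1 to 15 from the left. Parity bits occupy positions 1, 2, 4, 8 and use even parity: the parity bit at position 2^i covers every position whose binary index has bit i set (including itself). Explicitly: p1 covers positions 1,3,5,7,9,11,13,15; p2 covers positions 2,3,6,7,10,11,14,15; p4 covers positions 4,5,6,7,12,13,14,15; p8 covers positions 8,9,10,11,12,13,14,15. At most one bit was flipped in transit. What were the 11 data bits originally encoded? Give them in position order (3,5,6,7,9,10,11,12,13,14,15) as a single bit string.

s1: b1⊕b3⊕b5⊕b7⊕b9⊕b11⊕b13⊕b15 = 1⊕0⊕0⊕1⊕1⊕0⊕1⊕0 = 0
s2: b2⊕b3⊕b6⊕b7⊕b10⊕b11⊕b14⊕b15 = 0⊕0⊕1⊕1⊕1⊕0⊕1⊕0 = 0
s4: b4⊕b5⊕b6⊕b7⊕b12⊕b13⊕b14⊕b15 = 1⊕0⊕1⊕1⊕1⊕1⊕1⊕0 = 0
s8: b8⊕b9⊕b10⊕b11⊕b12⊕b13⊕b14⊕b15 = 0⊕1⊕1⊕0⊕1⊕1⊕1⊕0 = 1
Syndrome (s8...s1) = 1000 → position 8.
Flip bit 8: corrected codeword = 100101111101110
Data bits at positions 3,5,6,7,9,10,11,12,13,14,15: 00111101110

00111101110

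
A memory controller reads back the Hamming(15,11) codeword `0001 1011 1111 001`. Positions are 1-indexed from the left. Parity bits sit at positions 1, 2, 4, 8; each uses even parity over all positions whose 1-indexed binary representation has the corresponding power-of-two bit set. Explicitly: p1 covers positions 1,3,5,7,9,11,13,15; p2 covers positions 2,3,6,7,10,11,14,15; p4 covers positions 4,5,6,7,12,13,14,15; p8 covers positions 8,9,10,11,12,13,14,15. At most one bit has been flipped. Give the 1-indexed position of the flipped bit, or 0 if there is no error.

5

s1: b1⊕b3⊕b5⊕b7⊕b9⊕b11⊕b13⊕b15 = 0⊕0⊕1⊕1⊕1⊕1⊕0⊕1 = 1
s2: b2⊕b3⊕b6⊕b7⊕b10⊕b11⊕b14⊕b15 = 0⊕0⊕0⊕1⊕1⊕1⊕0⊕1 = 0
s4: b4⊕b5⊕b6⊕b7⊕b12⊕b13⊕b14⊕b15 = 1⊕1⊕0⊕1⊕1⊕0⊕0⊕1 = 1
s8: b8⊕b9⊕b10⊕b11⊕b12⊕b13⊕b14⊕b15 = 1⊕1⊕1⊕1⊕1⊕0⊕0⊕1 = 0
Syndrome (s8...s1) = 0101 → position 5.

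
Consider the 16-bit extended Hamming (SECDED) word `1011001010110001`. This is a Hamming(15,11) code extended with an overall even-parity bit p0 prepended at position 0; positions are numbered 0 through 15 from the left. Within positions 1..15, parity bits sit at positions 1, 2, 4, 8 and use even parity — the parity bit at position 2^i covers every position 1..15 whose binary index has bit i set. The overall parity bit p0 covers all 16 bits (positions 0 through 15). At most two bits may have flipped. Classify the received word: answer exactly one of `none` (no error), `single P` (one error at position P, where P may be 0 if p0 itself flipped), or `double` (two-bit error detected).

s1: b1⊕b3⊕b5⊕b7⊕b9⊕b11⊕b13⊕b15 = 0⊕1⊕0⊕0⊕0⊕1⊕0⊕1 = 1
s2: b2⊕b3⊕b6⊕b7⊕b10⊕b11⊕b14⊕b15 = 1⊕1⊕1⊕0⊕1⊕1⊕0⊕1 = 0
s4: b4⊕b5⊕b6⊕b7⊕b12⊕b13⊕b14⊕b15 = 0⊕0⊕1⊕0⊕0⊕0⊕0⊕1 = 0
s8: b8⊕b9⊕b10⊕b11⊕b12⊕b13⊕b14⊕b15 = 1⊕0⊕1⊕1⊕0⊕0⊕0⊕1 = 0
Syndrome (s8...s1) = 0001 → position 1.
Overall parity (XOR of all 16 bits, including p0): 1⊕0⊕1⊕1⊕0⊕0⊕1⊕0⊕1⊕0⊕1⊕1⊕0⊕0⊕0⊕1 = 0
Overall=0, syndrome position=1 → double-bit error detected (uncorrectable).

double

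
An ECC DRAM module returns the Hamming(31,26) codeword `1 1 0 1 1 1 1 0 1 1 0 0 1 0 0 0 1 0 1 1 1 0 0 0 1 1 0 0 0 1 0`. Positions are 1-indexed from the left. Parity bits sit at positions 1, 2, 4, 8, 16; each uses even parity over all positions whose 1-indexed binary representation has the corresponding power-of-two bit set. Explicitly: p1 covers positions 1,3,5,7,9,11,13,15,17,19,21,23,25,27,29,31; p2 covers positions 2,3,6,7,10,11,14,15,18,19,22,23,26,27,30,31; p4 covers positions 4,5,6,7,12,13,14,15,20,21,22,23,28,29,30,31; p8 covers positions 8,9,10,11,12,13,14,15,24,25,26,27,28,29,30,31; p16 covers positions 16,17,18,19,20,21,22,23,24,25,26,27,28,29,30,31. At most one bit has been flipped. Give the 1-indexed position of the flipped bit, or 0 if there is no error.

s1: b1⊕b3⊕b5⊕b7⊕b9⊕b11⊕b13⊕b15⊕b17⊕b19⊕b21⊕b23⊕b25⊕b27⊕b29⊕b31 = 1⊕0⊕1⊕1⊕1⊕0⊕1⊕0⊕1⊕1⊕1⊕0⊕1⊕0⊕0⊕0 = 1
s2: b2⊕b3⊕b6⊕b7⊕b10⊕b11⊕b14⊕b15⊕b18⊕b19⊕b22⊕b23⊕b26⊕b27⊕b30⊕b31 = 1⊕0⊕1⊕1⊕1⊕0⊕0⊕0⊕0⊕1⊕0⊕0⊕1⊕0⊕1⊕0 = 1
s4: b4⊕b5⊕b6⊕b7⊕b12⊕b13⊕b14⊕b15⊕b20⊕b21⊕b22⊕b23⊕b28⊕b29⊕b30⊕b31 = 1⊕1⊕1⊕1⊕0⊕1⊕0⊕0⊕1⊕1⊕0⊕0⊕0⊕0⊕1⊕0 = 0
s8: b8⊕b9⊕b10⊕b11⊕b12⊕b13⊕b14⊕b15⊕b24⊕b25⊕b26⊕b27⊕b28⊕b29⊕b30⊕b31 = 0⊕1⊕1⊕0⊕0⊕1⊕0⊕0⊕0⊕1⊕1⊕0⊕0⊕0⊕1⊕0 = 0
s16: b16⊕b17⊕b18⊕b19⊕b20⊕b21⊕b22⊕b23⊕b24⊕b25⊕b26⊕b27⊕b28⊕b29⊕b30⊕b31 = 0⊕1⊕0⊕1⊕1⊕1⊕0⊕0⊕0⊕1⊕1⊕0⊕0⊕0⊕1⊕0 = 1
Syndrome (s16...s1) = 10011 → position 19.

19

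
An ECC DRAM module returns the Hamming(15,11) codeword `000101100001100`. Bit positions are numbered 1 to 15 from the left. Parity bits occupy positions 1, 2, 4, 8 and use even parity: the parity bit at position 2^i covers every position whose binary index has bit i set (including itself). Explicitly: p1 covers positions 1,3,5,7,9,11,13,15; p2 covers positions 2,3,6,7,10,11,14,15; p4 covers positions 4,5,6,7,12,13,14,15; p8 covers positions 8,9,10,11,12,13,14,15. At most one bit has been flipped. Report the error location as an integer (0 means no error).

4

s1: b1⊕b3⊕b5⊕b7⊕b9⊕b11⊕b13⊕b15 = 0⊕0⊕0⊕1⊕0⊕0⊕1⊕0 = 0
s2: b2⊕b3⊕b6⊕b7⊕b10⊕b11⊕b14⊕b15 = 0⊕0⊕1⊕1⊕0⊕0⊕0⊕0 = 0
s4: b4⊕b5⊕b6⊕b7⊕b12⊕b13⊕b14⊕b15 = 1⊕0⊕1⊕1⊕1⊕1⊕0⊕0 = 1
s8: b8⊕b9⊕b10⊕b11⊕b12⊕b13⊕b14⊕b15 = 0⊕0⊕0⊕0⊕1⊕1⊕0⊕0 = 0
Syndrome (s8...s1) = 0100 → position 4.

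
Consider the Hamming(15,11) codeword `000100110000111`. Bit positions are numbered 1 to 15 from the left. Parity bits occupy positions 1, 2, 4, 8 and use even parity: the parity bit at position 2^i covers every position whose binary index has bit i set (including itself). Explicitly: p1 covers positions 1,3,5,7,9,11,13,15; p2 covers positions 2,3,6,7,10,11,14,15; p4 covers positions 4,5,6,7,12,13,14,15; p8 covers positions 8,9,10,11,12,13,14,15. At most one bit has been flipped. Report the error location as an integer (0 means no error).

s1: b1⊕b3⊕b5⊕b7⊕b9⊕b11⊕b13⊕b15 = 0⊕0⊕0⊕1⊕0⊕0⊕1⊕1 = 1
s2: b2⊕b3⊕b6⊕b7⊕b10⊕b11⊕b14⊕b15 = 0⊕0⊕0⊕1⊕0⊕0⊕1⊕1 = 1
s4: b4⊕b5⊕b6⊕b7⊕b12⊕b13⊕b14⊕b15 = 1⊕0⊕0⊕1⊕0⊕1⊕1⊕1 = 1
s8: b8⊕b9⊕b10⊕b11⊕b12⊕b13⊕b14⊕b15 = 1⊕0⊕0⊕0⊕0⊕1⊕1⊕1 = 0
Syndrome (s8...s1) = 0111 → position 7.

7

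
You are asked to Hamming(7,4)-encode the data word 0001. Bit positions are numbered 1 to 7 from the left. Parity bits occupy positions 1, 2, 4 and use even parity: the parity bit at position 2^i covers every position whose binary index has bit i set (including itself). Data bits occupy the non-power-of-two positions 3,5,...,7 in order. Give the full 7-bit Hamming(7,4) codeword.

1101001

Place data bits at non-power-of-two positions: b3=0, b5=0, b6=0, b7=1.
p1 = XOR of data positions {3,5,7} = 0⊕0⊕1 = 1
p2 = XOR of data positions {3,6,7} = 0⊕0⊕1 = 1
p4 = XOR of data positions {5,6,7} = 0⊕0⊕1 = 1
Codeword b1..b7 = 1101001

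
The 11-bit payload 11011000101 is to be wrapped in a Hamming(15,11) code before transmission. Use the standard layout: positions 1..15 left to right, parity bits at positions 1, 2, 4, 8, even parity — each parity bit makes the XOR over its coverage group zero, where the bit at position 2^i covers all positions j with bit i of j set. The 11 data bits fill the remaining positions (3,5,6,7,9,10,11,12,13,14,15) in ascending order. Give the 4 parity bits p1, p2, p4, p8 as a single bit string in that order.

0101

Place data bits at non-power-of-two positions: b3=1, b5=1, b6=0, b7=1, b9=1, b10=0, b11=0, b12=0, b13=1, b14=0, b15=1.
p1 = XOR of data positions {3,5,7,9,11,13,15} = 1⊕1⊕1⊕1⊕0⊕1⊕1 = 0
p2 = XOR of data positions {3,6,7,10,11,14,15} = 1⊕0⊕1⊕0⊕0⊕0⊕1 = 1
p4 = XOR of data positions {5,6,7,12,13,14,15} = 1⊕0⊕1⊕0⊕1⊕0⊕1 = 0
p8 = XOR of data positions {9,10,11,12,13,14,15} = 1⊕0⊕0⊕0⊕1⊕0⊕1 = 1
Parity bits p1,p2,p4,p8 = 0101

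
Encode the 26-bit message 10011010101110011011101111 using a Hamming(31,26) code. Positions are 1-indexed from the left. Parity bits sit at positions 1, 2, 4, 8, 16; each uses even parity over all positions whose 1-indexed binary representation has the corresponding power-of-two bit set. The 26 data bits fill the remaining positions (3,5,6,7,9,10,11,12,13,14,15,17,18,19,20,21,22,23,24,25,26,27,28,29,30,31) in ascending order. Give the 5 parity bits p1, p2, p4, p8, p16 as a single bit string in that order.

Place data bits at non-power-of-two positions: b3=1, b5=0, b6=0, b7=1, b9=1, b10=0, b11=1, b12=0, b13=1, b14=0, b15=1, b17=1, b18=1, b19=0, b20=0, b21=1, b22=1, b23=0, b24=1, b25=1, b26=1, b27=0, b28=1, b29=1, b30=1, b31=1.
p1 = XOR of data positions {3,5,7,9,11,13,15,17,19,21,23,25,27,29,31} = 1⊕0⊕1⊕1⊕1⊕1⊕1⊕1⊕0⊕1⊕0⊕1⊕0⊕1⊕1 = 1
p2 = XOR of data positions {3,6,7,10,11,14,15,18,19,22,23,26,27,30,31} = 1⊕0⊕1⊕0⊕1⊕0⊕1⊕1⊕0⊕1⊕0⊕1⊕0⊕1⊕1 = 1
p4 = XOR of data positions {5,6,7,12,13,14,15,20,21,22,23,28,29,30,31} = 0⊕0⊕1⊕0⊕1⊕0⊕1⊕0⊕1⊕1⊕0⊕1⊕1⊕1⊕1 = 1
p8 = XOR of data positions {9,10,11,12,13,14,15,24,25,26,27,28,29,30,31} = 1⊕0⊕1⊕0⊕1⊕0⊕1⊕1⊕1⊕1⊕0⊕1⊕1⊕1⊕1 = 1
p16 = XOR of data positions {17,18,19,20,21,22,23,24,25,26,27,28,29,30,31} = 1⊕1⊕0⊕0⊕1⊕1⊕0⊕1⊕1⊕1⊕0⊕1⊕1⊕1⊕1 = 1
Parity bits p1,p2,p4,p8,p16 = 11111

11111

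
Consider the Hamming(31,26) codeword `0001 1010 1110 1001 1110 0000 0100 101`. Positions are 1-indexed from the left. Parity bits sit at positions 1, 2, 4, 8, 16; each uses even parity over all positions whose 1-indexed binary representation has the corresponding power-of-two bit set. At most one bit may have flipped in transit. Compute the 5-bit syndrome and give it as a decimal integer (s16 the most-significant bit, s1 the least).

s1: b1⊕b3⊕b5⊕b7⊕b9⊕b11⊕b13⊕b15⊕b17⊕b19⊕b21⊕b23⊕b25⊕b27⊕b29⊕b31 = 0⊕0⊕1⊕1⊕1⊕1⊕1⊕0⊕1⊕1⊕0⊕0⊕0⊕0⊕1⊕1 = 1
s2: b2⊕b3⊕b6⊕b7⊕b10⊕b11⊕b14⊕b15⊕b18⊕b19⊕b22⊕b23⊕b26⊕b27⊕b30⊕b31 = 0⊕0⊕0⊕1⊕1⊕1⊕0⊕0⊕1⊕1⊕0⊕0⊕1⊕0⊕0⊕1 = 1
s4: b4⊕b5⊕b6⊕b7⊕b12⊕b13⊕b14⊕b15⊕b20⊕b21⊕b22⊕b23⊕b28⊕b29⊕b30⊕b31 = 1⊕1⊕0⊕1⊕0⊕1⊕0⊕0⊕0⊕0⊕0⊕0⊕0⊕1⊕0⊕1 = 0
s8: b8⊕b9⊕b10⊕b11⊕b12⊕b13⊕b14⊕b15⊕b24⊕b25⊕b26⊕b27⊕b28⊕b29⊕b30⊕b31 = 0⊕1⊕1⊕1⊕0⊕1⊕0⊕0⊕0⊕0⊕1⊕0⊕0⊕1⊕0⊕1 = 1
s16: b16⊕b17⊕b18⊕b19⊕b20⊕b21⊕b22⊕b23⊕b24⊕b25⊕b26⊕b27⊕b28⊕b29⊕b30⊕b31 = 1⊕1⊕1⊕1⊕0⊕0⊕0⊕0⊕0⊕0⊕1⊕0⊕0⊕1⊕0⊕1 = 1
Syndrome (s16...s1) = 11011 → position 27.

27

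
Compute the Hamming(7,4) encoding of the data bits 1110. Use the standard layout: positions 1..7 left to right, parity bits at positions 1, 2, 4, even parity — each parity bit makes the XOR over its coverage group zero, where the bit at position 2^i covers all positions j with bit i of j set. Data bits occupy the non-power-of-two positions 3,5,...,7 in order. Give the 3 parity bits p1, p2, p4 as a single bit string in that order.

Place data bits at non-power-of-two positions: b3=1, b5=1, b6=1, b7=0.
p1 = XOR of data positions {3,5,7} = 1⊕1⊕0 = 0
p2 = XOR of data positions {3,6,7} = 1⊕1⊕0 = 0
p4 = XOR of data positions {5,6,7} = 1⊕1⊕0 = 0
Parity bits p1,p2,p4 = 000

000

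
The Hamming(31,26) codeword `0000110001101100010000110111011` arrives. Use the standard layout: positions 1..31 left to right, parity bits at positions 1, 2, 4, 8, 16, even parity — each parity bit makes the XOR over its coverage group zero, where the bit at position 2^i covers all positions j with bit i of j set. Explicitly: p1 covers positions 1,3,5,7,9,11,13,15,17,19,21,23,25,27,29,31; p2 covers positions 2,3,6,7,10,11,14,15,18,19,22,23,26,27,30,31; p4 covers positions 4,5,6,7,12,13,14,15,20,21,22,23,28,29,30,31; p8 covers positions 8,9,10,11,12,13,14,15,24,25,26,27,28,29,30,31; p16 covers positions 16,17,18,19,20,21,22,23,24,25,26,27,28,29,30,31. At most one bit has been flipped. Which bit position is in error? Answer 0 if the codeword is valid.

0

s1: b1⊕b3⊕b5⊕b7⊕b9⊕b11⊕b13⊕b15⊕b17⊕b19⊕b21⊕b23⊕b25⊕b27⊕b29⊕b31 = 0⊕0⊕1⊕0⊕0⊕1⊕1⊕0⊕0⊕0⊕0⊕1⊕0⊕1⊕0⊕1 = 0
s2: b2⊕b3⊕b6⊕b7⊕b10⊕b11⊕b14⊕b15⊕b18⊕b19⊕b22⊕b23⊕b26⊕b27⊕b30⊕b31 = 0⊕0⊕1⊕0⊕1⊕1⊕1⊕0⊕1⊕0⊕0⊕1⊕1⊕1⊕1⊕1 = 0
s4: b4⊕b5⊕b6⊕b7⊕b12⊕b13⊕b14⊕b15⊕b20⊕b21⊕b22⊕b23⊕b28⊕b29⊕b30⊕b31 = 0⊕1⊕1⊕0⊕0⊕1⊕1⊕0⊕0⊕0⊕0⊕1⊕1⊕0⊕1⊕1 = 0
s8: b8⊕b9⊕b10⊕b11⊕b12⊕b13⊕b14⊕b15⊕b24⊕b25⊕b26⊕b27⊕b28⊕b29⊕b30⊕b31 = 0⊕0⊕1⊕1⊕0⊕1⊕1⊕0⊕1⊕0⊕1⊕1⊕1⊕0⊕1⊕1 = 0
s16: b16⊕b17⊕b18⊕b19⊕b20⊕b21⊕b22⊕b23⊕b24⊕b25⊕b26⊕b27⊕b28⊕b29⊕b30⊕b31 = 0⊕0⊕1⊕0⊕0⊕0⊕0⊕1⊕1⊕0⊕1⊕1⊕1⊕0⊕1⊕1 = 0
Syndrome (s16...s1) = 00000 → position 0 (no error).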